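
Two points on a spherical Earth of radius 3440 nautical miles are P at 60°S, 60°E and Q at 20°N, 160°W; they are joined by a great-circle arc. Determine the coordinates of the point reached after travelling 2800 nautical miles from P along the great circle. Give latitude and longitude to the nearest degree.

From cos δ = sin φ₁ sin φ₂ + cos φ₁ cos φ₂ cos Δλ, the central angle is δ ≈ 2.286 rad (131.0°). The total great-circle distance is δ·R ≈ 2.286 × 3440 ≈ 7865 nmi, so the target fraction is f = 2800/7865 ≈ 0.356.
Interpolate at f ≈ 0.356 with slerp weights a = sin((1−f)δ)/sin δ ≈ 1.319, b = sin(fδ)/sin δ ≈ 0.963.
p = a·p₁ + b·p₂ ≈ (-0.521, 0.261, -0.813); φ = arcsin(p_z) ≈ -54.35°, λ = atan2(p_y, p_x) ≈ 153.36°.

≈ 54°S, 153°E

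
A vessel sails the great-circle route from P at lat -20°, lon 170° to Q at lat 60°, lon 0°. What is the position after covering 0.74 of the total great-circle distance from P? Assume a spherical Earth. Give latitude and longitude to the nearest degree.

Convert each endpoint to a unit vector on the sphere (x = cos φ cos λ, y = cos φ sin λ, z = sin φ).
The central angle between the endpoints is δ = arccos(p₁·p₂) ≈ 2.432 rad (139.4°).
Interpolate at f = 0.74 with slerp weights a = sin((1−f)δ)/sin δ ≈ 0.908, b = sin(fδ)/sin δ ≈ 1.495.
p = a·p₁ + b·p₂ ≈ (-0.092, 0.148, 0.985); φ = arcsin(p_z) ≈ 79.95°, λ = atan2(p_y, p_x) ≈ 121.93°.

≈ lat 80°, lon 122°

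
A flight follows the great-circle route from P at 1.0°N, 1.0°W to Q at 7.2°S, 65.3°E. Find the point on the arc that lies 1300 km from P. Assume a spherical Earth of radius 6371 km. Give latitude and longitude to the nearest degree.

≈ 1°S, 11°E

Convert each endpoint to a unit vector on the sphere (x = cos φ cos λ, y = cos φ sin λ, z = sin φ).
The central angle between the endpoints is δ = arccos(p₁·p₂) ≈ 1.163 rad (66.6°). The total great-circle distance is δ·R ≈ 1.163 × 6371 ≈ 7410 km, so the target fraction is f = 1300/7410 ≈ 0.175.
Interpolate at f ≈ 0.175 with slerp weights a = sin((1−f)δ)/sin δ ≈ 0.892, b = sin(fδ)/sin δ ≈ 0.221.
p = a·p₁ + b·p₂ ≈ (0.983, 0.183, -0.012); φ = arcsin(p_z) ≈ -0.69°, λ = atan2(p_y, p_x) ≈ 10.57°.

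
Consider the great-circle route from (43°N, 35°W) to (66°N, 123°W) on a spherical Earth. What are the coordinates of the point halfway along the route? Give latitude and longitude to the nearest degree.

Write both endpoints as unit vectors p₁, p₂ with components (cos φ cos λ, cos φ sin λ, sin φ).
The central angle between the endpoints is δ = arccos(p₁·p₂) ≈ 0.885 rad (50.7°).
Interpolate at f = 1/2 with slerp weights a = sin((1−f)δ)/sin δ ≈ 0.553, b = sin(fδ)/sin δ ≈ 0.553.
p = a·p₁ + b·p₂ ≈ (0.209, -0.421, 0.883); φ = arcsin(p_z) ≈ 61.98°, λ = atan2(p_y, p_x) ≈ -63.60°.

≈ (62°N, 64°W)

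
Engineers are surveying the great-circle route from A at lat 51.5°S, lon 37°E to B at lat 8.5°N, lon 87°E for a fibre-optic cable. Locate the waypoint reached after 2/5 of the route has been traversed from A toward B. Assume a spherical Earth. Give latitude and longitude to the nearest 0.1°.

The haversine formula gives a central angle δ ≈ 1.287 rad (73.7°) between the endpoints.
Interpolate at f = 2/5 with slerp weights a = sin((1−f)δ)/sin δ ≈ 0.727, b = sin(fδ)/sin δ ≈ 0.513.
p = a·p₁ + b·p₂ ≈ (0.388, 0.779, -0.493); φ = arcsin(p_z) ≈ -29.54°, λ = atan2(p_y, p_x) ≈ 63.53°.

≈ lat 29.5°S, lon 63.5°E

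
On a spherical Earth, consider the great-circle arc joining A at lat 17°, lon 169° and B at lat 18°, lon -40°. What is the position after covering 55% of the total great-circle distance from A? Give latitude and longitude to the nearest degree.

The haversine formula gives a central angle δ ≈ 2.353 rad (134.8°) between the endpoints.
Interpolate at f = 0.55 with slerp weights a = sin((1−f)δ)/sin δ ≈ 1.230, b = sin(fδ)/sin δ ≈ 1.357.
p = a·p₁ + b·p₂ ≈ (-0.166, -0.605, 0.779); φ = arcsin(p_z) ≈ 51.15°, λ = atan2(p_y, p_x) ≈ -105.33°.

≈ lat 51°, lon -105°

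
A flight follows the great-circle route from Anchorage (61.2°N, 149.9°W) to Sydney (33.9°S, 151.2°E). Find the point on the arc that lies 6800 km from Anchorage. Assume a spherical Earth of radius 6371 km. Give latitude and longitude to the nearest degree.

Write both endpoints as unit vectors p₁, p₂ with components (cos φ cos λ, cos φ sin λ, sin φ).
The central angle between the endpoints is δ = arccos(p₁·p₂) ≈ 1.857 rad (106.4°). The total great-circle distance is δ·R ≈ 1.857 × 6371 ≈ 11830 km, so the target fraction is f = 6800/11830 ≈ 0.575.
Interpolate at f ≈ 0.575 with slerp weights a = sin((1−f)δ)/sin δ ≈ 0.740, b = sin(fδ)/sin δ ≈ 0.913.
p = a·p₁ + b·p₂ ≈ (-0.973, 0.186, 0.139); φ = arcsin(p_z) ≈ 8.01°, λ = atan2(p_y, p_x) ≈ 169.16°.

≈ 8°N, 169°E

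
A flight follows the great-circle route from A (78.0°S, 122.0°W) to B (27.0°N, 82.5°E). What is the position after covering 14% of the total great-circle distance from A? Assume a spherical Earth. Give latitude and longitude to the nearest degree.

≈ (81°S, 123°E)

Convert each endpoint to a unit vector on the sphere (x = cos φ cos λ, y = cos φ sin λ, z = sin φ).
The central angle between the endpoints is δ = arccos(p₁·p₂) ≈ 2.230 rad (127.8°).
Interpolate at f = 0.14 with slerp weights a = sin((1−f)δ)/sin δ ≈ 1.190, b = sin(fδ)/sin δ ≈ 0.389.
p = a·p₁ + b·p₂ ≈ (-0.086, 0.134, -0.987); φ = arcsin(p_z) ≈ -80.86°, λ = atan2(p_y, p_x) ≈ 122.74°.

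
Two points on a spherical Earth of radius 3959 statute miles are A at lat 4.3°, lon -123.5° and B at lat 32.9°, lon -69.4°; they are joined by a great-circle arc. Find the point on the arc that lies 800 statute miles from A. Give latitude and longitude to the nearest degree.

≈ lat 11°, lon -114°

Write both endpoints as unit vectors p₁, p₂ with components (cos φ cos λ, cos φ sin λ, sin φ).
The central angle between the endpoints is δ = arccos(p₁·p₂) ≈ 1.010 rad (57.9°). The total great-circle distance is δ·R ≈ 1.010 × 3959 ≈ 3999 mi, so the target fraction is f = 800/3999 ≈ 0.200.
Interpolate at f ≈ 0.200 with slerp weights a = sin((1−f)δ)/sin δ ≈ 0.854, b = sin(fδ)/sin δ ≈ 0.237.
p = a·p₁ + b·p₂ ≈ (-0.400, -0.896, 0.193); φ = arcsin(p_z) ≈ 11.11°, λ = atan2(p_y, p_x) ≈ -114.05°.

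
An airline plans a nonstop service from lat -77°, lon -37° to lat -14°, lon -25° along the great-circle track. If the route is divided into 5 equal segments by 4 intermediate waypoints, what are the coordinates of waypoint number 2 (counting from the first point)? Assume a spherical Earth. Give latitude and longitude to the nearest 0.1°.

Write both endpoints as unit vectors p₁, p₂ with components (cos φ cos λ, cos φ sin λ, sin φ).
The central angle between the endpoints is δ = arccos(p₁·p₂) ≈ 1.105 rad (63.3°).
Interpolate at f = 2/5 with slerp weights a = sin((1−f)δ)/sin δ ≈ 0.689, b = sin(fδ)/sin δ ≈ 0.479.
p = a·p₁ + b·p₂ ≈ (0.545, -0.290, -0.787); φ = arcsin(p_z) ≈ -51.91°, λ = atan2(p_y, p_x) ≈ -27.99°.

≈ lat -51.9°, lon -28.0°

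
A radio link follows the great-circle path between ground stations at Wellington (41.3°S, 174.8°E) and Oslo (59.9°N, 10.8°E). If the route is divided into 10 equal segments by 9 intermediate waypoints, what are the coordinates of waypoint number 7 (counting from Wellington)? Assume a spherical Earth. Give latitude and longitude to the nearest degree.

The haversine formula gives a central angle δ ≈ 2.774 rad (158.9°) between the endpoints.
Interpolate at f = 7/10 with slerp weights a = sin((1−f)δ)/sin δ ≈ 2.057, b = sin(fδ)/sin δ ≈ 2.593.
p = a·p₁ + b·p₂ ≈ (-0.262, 0.384, 0.886); φ = arcsin(p_z) ≈ 62.32°, λ = atan2(p_y, p_x) ≈ 124.30°.

≈ (62°N, 124°E)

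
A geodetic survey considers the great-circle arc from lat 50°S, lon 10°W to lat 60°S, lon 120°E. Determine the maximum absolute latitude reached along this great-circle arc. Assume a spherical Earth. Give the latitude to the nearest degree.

≈ 74°S

The great circle lies in the plane with unit normal n̂ = (p₁ × p₂)/|p₁ × p₂|.
Here n̂_z ≈ +0.277; the vertex latitude is φ_max = arccos|n̂_z| ≈ 73.9°.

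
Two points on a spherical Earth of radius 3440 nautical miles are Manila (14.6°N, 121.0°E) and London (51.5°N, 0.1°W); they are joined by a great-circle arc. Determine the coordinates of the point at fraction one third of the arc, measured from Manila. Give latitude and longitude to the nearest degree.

Convert each endpoint to a unit vector on the sphere (x = cos φ cos λ, y = cos φ sin λ, z = sin φ).
The central angle between the endpoints is δ = arccos(p₁·p₂) ≈ 1.685 rad (96.5°).
Interpolate at f = 1/3 with slerp weights a = sin((1−f)δ)/sin δ ≈ 0.907, b = sin(fδ)/sin δ ≈ 0.536.
p = a·p₁ + b·p₂ ≈ (-0.119, 0.752, 0.648); φ = arcsin(p_z) ≈ 40.41°, λ = atan2(p_y, p_x) ≈ 98.96°.

≈ 40°N, 99°E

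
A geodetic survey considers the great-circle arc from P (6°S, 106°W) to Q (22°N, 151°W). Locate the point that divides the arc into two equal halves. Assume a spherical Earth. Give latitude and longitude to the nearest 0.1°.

≈ (8.6°N, 127.7°W)

From cos δ = sin φ₁ sin φ₂ + cos φ₁ cos φ₂ cos Δλ, the central angle is δ ≈ 0.911 rad (52.2°).
Interpolate at f = 1/2 with slerp weights a = sin((1−f)δ)/sin δ ≈ 0.557, b = sin(fδ)/sin δ ≈ 0.557.
p = a·p₁ + b·p₂ ≈ (-0.604, -0.783, 0.150); φ = arcsin(p_z) ≈ 8.65°, λ = atan2(p_y, p_x) ≈ -127.67°.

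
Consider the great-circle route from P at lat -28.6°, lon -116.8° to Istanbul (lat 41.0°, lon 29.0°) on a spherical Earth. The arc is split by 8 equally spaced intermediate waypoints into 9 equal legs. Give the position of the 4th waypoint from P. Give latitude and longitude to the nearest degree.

≈ lat 14°, lon -64°

Write both endpoints as unit vectors p₁, p₂ with components (cos φ cos λ, cos φ sin λ, sin φ).
The central angle between the endpoints is δ = arccos(p₁·p₂) ≈ 2.610 rad (149.6°).
Interpolate at f = 4/9 with slerp weights a = sin((1−f)δ)/sin δ ≈ 1.959, b = sin(fδ)/sin δ ≈ 1.809.
p = a·p₁ + b·p₂ ≈ (0.419, -0.873, 0.249); φ = arcsin(p_z) ≈ 14.43°, λ = atan2(p_y, p_x) ≈ -64.38°.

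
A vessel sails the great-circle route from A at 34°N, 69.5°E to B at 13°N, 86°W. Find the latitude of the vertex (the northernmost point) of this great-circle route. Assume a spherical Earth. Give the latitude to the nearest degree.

The great circle lies in the plane with unit normal n̂ = (p₁ × p₂)/|p₁ × p₂|.
Here n̂_z ≈ -0.422; the vertex latitude is φ_max = arccos|n̂_z| ≈ 65.0°.
Check via Clairaut: cos φ_max = |cos φ₁| · sin C = cos(34.0°)·sin(30.6°) ≈ 0.422, again giving ≈ 65.0°.

≈ 65°N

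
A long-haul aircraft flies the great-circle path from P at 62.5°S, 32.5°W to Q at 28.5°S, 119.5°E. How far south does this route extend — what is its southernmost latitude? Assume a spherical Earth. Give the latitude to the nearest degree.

≈ 79°S

The great circle lies in the plane with unit normal n̂ = (p₁ × p₂)/|p₁ × p₂|.
Here n̂_z ≈ +0.191; the vertex latitude is φ_max = arccos|n̂_z| ≈ 79.0°.
Check via Clairaut: cos φ_max = |cos φ₁| · sin C = cos(62.5°)·sin(155.6°) ≈ 0.191, again giving ≈ 79.0°.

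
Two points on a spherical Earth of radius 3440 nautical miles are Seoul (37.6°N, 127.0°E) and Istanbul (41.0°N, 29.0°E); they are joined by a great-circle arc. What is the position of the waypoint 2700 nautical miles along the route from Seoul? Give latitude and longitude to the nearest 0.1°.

≈ 50.9°N, 64.9°E

Convert each endpoint to a unit vector on the sphere (x = cos φ cos λ, y = cos φ sin λ, z = sin φ).
The central angle between the endpoints is δ = arccos(p₁·p₂) ≈ 1.248 rad (71.5°). The total great-circle distance is δ·R ≈ 1.248 × 3440 ≈ 4294 nmi, so the target fraction is f = 2700/4294 ≈ 0.629.
Interpolate at f ≈ 0.629 with slerp weights a = sin((1−f)δ)/sin δ ≈ 0.471, b = sin(fδ)/sin δ ≈ 0.745.
p = a·p₁ + b·p₂ ≈ (0.267, 0.571, 0.776); φ = arcsin(p_z) ≈ 50.93°, λ = atan2(p_y, p_x) ≈ 64.91°.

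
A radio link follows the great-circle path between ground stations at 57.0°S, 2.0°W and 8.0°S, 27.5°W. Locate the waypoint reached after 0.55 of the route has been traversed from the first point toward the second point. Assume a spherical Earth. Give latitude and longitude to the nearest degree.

Convert each endpoint to a unit vector on the sphere (x = cos φ cos λ, y = cos φ sin λ, z = sin φ).
The central angle between the endpoints is δ = arccos(p₁·p₂) ≈ 0.923 rad (52.9°).
Interpolate at f = 0.55 with slerp weights a = sin((1−f)δ)/sin δ ≈ 0.506, b = sin(fδ)/sin δ ≈ 0.610.
p = a·p₁ + b·p₂ ≈ (0.811, -0.288, -0.509); φ = arcsin(p_z) ≈ -30.61°, λ = atan2(p_y, p_x) ≈ -19.58°.

≈ 31°S, 20°W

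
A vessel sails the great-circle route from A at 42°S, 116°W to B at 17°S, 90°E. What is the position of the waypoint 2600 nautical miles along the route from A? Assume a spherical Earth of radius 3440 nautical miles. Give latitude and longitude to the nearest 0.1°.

≈ 69.6°S, 176.8°E

From cos δ = sin φ₁ sin φ₂ + cos φ₁ cos φ₂ cos Δλ, the central angle is δ ≈ 2.030 rad (116.3°). The total great-circle distance is δ·R ≈ 2.030 × 3440 ≈ 6983 nmi, so the target fraction is f = 2600/6983 ≈ 0.372.
Interpolate at f ≈ 0.372 with slerp weights a = sin((1−f)δ)/sin δ ≈ 1.067, b = sin(fδ)/sin δ ≈ 0.765.
p = a·p₁ + b·p₂ ≈ (-0.348, 0.019, -0.937); φ = arcsin(p_z) ≈ -69.63°, λ = atan2(p_y, p_x) ≈ 176.85°.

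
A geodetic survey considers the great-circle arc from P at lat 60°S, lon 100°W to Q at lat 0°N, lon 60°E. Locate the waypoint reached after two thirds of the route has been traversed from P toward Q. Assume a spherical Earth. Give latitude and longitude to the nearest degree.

Write both endpoints as unit vectors p₁, p₂ with components (cos φ cos λ, cos φ sin λ, sin φ).
The central angle between the endpoints is δ = arccos(p₁·p₂) ≈ 2.060 rad (118.0°).
Interpolate at f = 2/3 with slerp weights a = sin((1−f)δ)/sin δ ≈ 0.718, b = sin(fδ)/sin δ ≈ 1.111.
p = a·p₁ + b·p₂ ≈ (0.493, 0.608, -0.622); φ = arcsin(p_z) ≈ -38.46°, λ = atan2(p_y, p_x) ≈ 50.98°.

≈ lat 38°S, lon 51°E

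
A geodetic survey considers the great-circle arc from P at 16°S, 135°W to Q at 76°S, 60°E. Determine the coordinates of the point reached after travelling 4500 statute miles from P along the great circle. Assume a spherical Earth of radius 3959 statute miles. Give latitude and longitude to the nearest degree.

Write both endpoints as unit vectors p₁, p₂ with components (cos φ cos λ, cos φ sin λ, sin φ).
The central angle between the endpoints is δ = arccos(p₁·p₂) ≈ 1.528 rad (87.5°). The total great-circle distance is δ·R ≈ 1.528 × 3959 ≈ 6049 mi, so the target fraction is f = 4500/6049 ≈ 0.744.
Interpolate at f ≈ 0.744 with slerp weights a = sin((1−f)δ)/sin δ ≈ 0.382, b = sin(fδ)/sin δ ≈ 0.908.
p = a·p₁ + b·p₂ ≈ (-0.150, -0.069, -0.986); φ = arcsin(p_z) ≈ -80.51°, λ = atan2(p_y, p_x) ≈ -155.17°.

≈ 81°S, 155°W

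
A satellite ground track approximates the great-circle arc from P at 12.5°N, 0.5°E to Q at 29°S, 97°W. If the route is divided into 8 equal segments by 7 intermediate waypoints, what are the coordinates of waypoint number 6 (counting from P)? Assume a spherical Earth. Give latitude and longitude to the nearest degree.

≈ 23°S, 69°W

Convert each endpoint to a unit vector on the sphere (x = cos φ cos λ, y = cos φ sin λ, z = sin φ).
The central angle between the endpoints is δ = arccos(p₁·p₂) ≈ 1.789 rad (102.5°).
Interpolate at f = 6/8 with slerp weights a = sin((1−f)δ)/sin δ ≈ 0.443, b = sin(fδ)/sin δ ≈ 0.998.
p = a·p₁ + b·p₂ ≈ (0.326, -0.862, -0.388); φ = arcsin(p_z) ≈ -22.81°, λ = atan2(p_y, p_x) ≈ -69.28°.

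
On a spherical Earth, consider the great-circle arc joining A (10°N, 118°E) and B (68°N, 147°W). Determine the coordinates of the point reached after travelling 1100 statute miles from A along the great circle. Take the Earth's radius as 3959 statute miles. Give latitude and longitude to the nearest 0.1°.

≈ (24.7°N, 124.5°E)

The haversine formula gives a central angle δ ≈ 1.442 rad (82.6°) between the endpoints. The total great-circle distance is δ·R ≈ 1.442 × 3959 ≈ 5707 mi, so the target fraction is f = 1100/5707 ≈ 0.193.
Interpolate at f ≈ 0.193 with slerp weights a = sin((1−f)δ)/sin δ ≈ 0.926, b = sin(fδ)/sin δ ≈ 0.277.
p = a·p₁ + b·p₂ ≈ (-0.515, 0.749, 0.417); φ = arcsin(p_z) ≈ 24.66°, λ = atan2(p_y, p_x) ≈ 124.52°.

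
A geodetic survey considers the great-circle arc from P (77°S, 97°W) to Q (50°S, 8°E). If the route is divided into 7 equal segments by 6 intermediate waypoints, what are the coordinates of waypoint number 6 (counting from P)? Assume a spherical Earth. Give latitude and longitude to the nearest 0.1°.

≈ (56.0°S, 4.5°E)

Convert each endpoint to a unit vector on the sphere (x = cos φ cos λ, y = cos φ sin λ, z = sin φ).
The central angle between the endpoints is δ = arccos(p₁·p₂) ≈ 0.783 rad (44.8°).
Interpolate at f = 6/7 with slerp weights a = sin((1−f)δ)/sin δ ≈ 0.158, b = sin(fδ)/sin δ ≈ 0.882.
p = a·p₁ + b·p₂ ≈ (0.557, 0.044, -0.829); φ = arcsin(p_z) ≈ -56.05°, λ = atan2(p_y, p_x) ≈ 4.47°.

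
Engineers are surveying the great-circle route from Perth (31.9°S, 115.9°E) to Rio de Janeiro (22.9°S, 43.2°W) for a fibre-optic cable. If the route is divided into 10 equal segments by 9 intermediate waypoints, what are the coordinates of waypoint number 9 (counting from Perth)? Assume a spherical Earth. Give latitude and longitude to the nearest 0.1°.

From cos δ = sin φ₁ sin φ₂ + cos φ₁ cos φ₂ cos Δλ, the central angle is δ ≈ 2.123 rad (121.7°).
Interpolate at f = 9/10 with slerp weights a = sin((1−f)δ)/sin δ ≈ 0.248, b = sin(fδ)/sin δ ≈ 1.108.
p = a·p₁ + b·p₂ ≈ (0.652, -0.509, -0.562); φ = arcsin(p_z) ≈ -34.18°, λ = atan2(p_y, p_x) ≈ -38.00°.

≈ 34.2°S, 38.0°W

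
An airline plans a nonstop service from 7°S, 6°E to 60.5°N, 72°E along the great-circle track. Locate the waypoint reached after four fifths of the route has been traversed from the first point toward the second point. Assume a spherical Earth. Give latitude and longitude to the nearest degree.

≈ 51°N, 47°E

Write both endpoints as unit vectors p₁, p₂ with components (cos φ cos λ, cos φ sin λ, sin φ).
The central angle between the endpoints is δ = arccos(p₁·p₂) ≈ 1.478 rad (84.7°).
Interpolate at f = 4/5 with slerp weights a = sin((1−f)δ)/sin δ ≈ 0.293, b = sin(fδ)/sin δ ≈ 0.930.
p = a·p₁ + b·p₂ ≈ (0.430, 0.466, 0.773); φ = arcsin(p_z) ≈ 50.66°, λ = atan2(p_y, p_x) ≈ 47.26°.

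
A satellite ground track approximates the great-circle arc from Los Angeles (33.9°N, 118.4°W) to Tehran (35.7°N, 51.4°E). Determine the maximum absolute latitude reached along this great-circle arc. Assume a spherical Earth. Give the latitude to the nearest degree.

The great circle lies in the plane with unit normal n̂ = (p₁ × p₂)/|p₁ × p₂|.
Here n̂_z ≈ +0.127; the vertex latitude is φ_max = arccos|n̂_z| ≈ 82.7°.
Check via Clairaut: cos φ_max = |cos φ₁| · sin C = cos(33.9°)·sin(8.8°) ≈ 0.127, again giving ≈ 82.7°.

≈ 83°N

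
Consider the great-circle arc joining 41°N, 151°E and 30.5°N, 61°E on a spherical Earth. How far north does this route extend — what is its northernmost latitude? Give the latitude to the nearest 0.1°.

≈ 46.4°N

The great circle lies in the plane with unit normal n̂ = (p₁ × p₂)/|p₁ × p₂|.
Here n̂_z ≈ -0.690; the vertex latitude is φ_max = arccos|n̂_z| ≈ 46.4°.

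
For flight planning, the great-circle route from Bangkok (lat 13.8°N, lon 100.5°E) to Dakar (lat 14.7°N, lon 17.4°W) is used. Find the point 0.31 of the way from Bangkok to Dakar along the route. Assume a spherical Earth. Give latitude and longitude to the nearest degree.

≈ lat 24°N, lon 65°E

Convert each endpoint to a unit vector on the sphere (x = cos φ cos λ, y = cos φ sin λ, z = sin φ).
The central angle between the endpoints is δ = arccos(p₁·p₂) ≈ 1.960 rad (112.3°).
Interpolate at f = 0.31 with slerp weights a = sin((1−f)δ)/sin δ ≈ 1.055, b = sin(fδ)/sin δ ≈ 0.617.
p = a·p₁ + b·p₂ ≈ (0.383, 0.829, 0.408); φ = arcsin(p_z) ≈ 24.09°, λ = atan2(p_y, p_x) ≈ 65.22°.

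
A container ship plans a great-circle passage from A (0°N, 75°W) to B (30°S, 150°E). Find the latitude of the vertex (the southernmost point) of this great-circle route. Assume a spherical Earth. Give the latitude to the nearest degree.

The great circle lies in the plane with unit normal n̂ = (p₁ × p₂)/|p₁ × p₂|.
Here n̂_z ≈ -0.775; the vertex latitude is φ_max = arccos|n̂_z| ≈ 39.2°.

≈ 39°S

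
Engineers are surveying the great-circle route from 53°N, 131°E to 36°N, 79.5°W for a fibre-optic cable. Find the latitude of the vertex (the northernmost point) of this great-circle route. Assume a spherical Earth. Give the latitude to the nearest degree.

The great circle lies in the plane with unit normal n̂ = (p₁ × p₂)/|p₁ × p₂|.
Here n̂_z ≈ +0.247; the vertex latitude is φ_max = arccos|n̂_z| ≈ 75.7°.

≈ 76°N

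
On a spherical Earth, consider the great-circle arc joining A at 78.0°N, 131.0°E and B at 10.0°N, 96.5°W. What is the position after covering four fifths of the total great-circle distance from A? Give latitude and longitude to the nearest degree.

≈ 27°N, 100°W

Write both endpoints as unit vectors p₁, p₂ with components (cos φ cos λ, cos φ sin λ, sin φ).
The central angle between the endpoints is δ = arccos(p₁·p₂) ≈ 1.539 rad (88.2°).
Interpolate at f = 4/5 with slerp weights a = sin((1−f)δ)/sin δ ≈ 0.303, b = sin(fδ)/sin δ ≈ 0.943.
p = a·p₁ + b·p₂ ≈ (-0.147, -0.876, 0.460); φ = arcsin(p_z) ≈ 27.41°, λ = atan2(p_y, p_x) ≈ -99.50°.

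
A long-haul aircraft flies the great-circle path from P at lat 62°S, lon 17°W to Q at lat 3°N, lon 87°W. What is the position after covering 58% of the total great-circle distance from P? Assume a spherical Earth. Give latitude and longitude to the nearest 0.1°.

≈ lat 28.1°S, lon 70.2°W

From cos δ = sin φ₁ sin φ₂ + cos φ₁ cos φ₂ cos Δλ, the central angle is δ ≈ 1.456 rad (83.4°).
Interpolate at f = 0.58 with slerp weights a = sin((1−f)δ)/sin δ ≈ 0.578, b = sin(fδ)/sin δ ≈ 0.753.
p = a·p₁ + b·p₂ ≈ (0.299, -0.830, -0.471); φ = arcsin(p_z) ≈ -28.10°, λ = atan2(p_y, p_x) ≈ -70.20°.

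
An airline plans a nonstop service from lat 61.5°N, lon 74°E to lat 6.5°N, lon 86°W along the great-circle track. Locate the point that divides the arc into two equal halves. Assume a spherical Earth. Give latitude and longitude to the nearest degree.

Convert each endpoint to a unit vector on the sphere (x = cos φ cos λ, y = cos φ sin λ, z = sin φ).
The central angle between the endpoints is δ = arccos(p₁·p₂) ≈ 1.924 rad (110.2°).
Interpolate at f = 1/2 with slerp weights a = sin((1−f)δ)/sin δ ≈ 0.874, b = sin(fδ)/sin δ ≈ 0.874.
p = a·p₁ + b·p₂ ≈ (0.176, -0.466, 0.867); φ = arcsin(p_z) ≈ 60.16°, λ = atan2(p_y, p_x) ≈ -69.34°.

≈ lat 60°N, lon 69°W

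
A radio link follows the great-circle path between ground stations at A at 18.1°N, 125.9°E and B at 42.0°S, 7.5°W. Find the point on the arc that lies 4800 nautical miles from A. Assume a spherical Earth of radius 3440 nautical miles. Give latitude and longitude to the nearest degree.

≈ 34°S, 62°E

Convert each endpoint to a unit vector on the sphere (x = cos φ cos λ, y = cos φ sin λ, z = sin φ).
The central angle between the endpoints is δ = arccos(p₁·p₂) ≈ 2.337 rad (133.9°). The total great-circle distance is δ·R ≈ 2.337 × 3440 ≈ 8038 nmi, so the target fraction is f = 4800/8038 ≈ 0.597.
Interpolate at f ≈ 0.597 with slerp weights a = sin((1−f)δ)/sin δ ≈ 1.122, b = sin(fδ)/sin δ ≈ 1.366.
p = a·p₁ + b·p₂ ≈ (0.381, 0.731, -0.566); φ = arcsin(p_z) ≈ -34.45°, λ = atan2(p_y, p_x) ≈ 62.45°.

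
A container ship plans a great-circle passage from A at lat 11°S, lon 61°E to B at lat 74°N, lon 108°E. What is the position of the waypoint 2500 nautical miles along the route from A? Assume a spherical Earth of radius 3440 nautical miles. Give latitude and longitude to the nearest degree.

≈ lat 30°N, lon 70°E

From cos δ = sin φ₁ sin φ₂ + cos φ₁ cos φ₂ cos Δλ, the central angle is δ ≈ 1.570 rad (89.9°). The total great-circle distance is δ·R ≈ 1.570 × 3440 ≈ 5400 nmi, so the target fraction is f = 2500/5400 ≈ 0.463.
Interpolate at f ≈ 0.463 with slerp weights a = sin((1−f)δ)/sin δ ≈ 0.747, b = sin(fδ)/sin δ ≈ 0.664.
p = a·p₁ + b·p₂ ≈ (0.299, 0.815, 0.496); φ = arcsin(p_z) ≈ 29.75°, λ = atan2(p_y, p_x) ≈ 69.88°.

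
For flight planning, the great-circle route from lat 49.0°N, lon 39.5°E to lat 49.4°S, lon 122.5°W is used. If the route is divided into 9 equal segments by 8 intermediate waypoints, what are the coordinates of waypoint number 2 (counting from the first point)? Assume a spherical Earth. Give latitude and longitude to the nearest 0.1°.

≈ lat 32.6°N, lon 5.9°W

Write both endpoints as unit vectors p₁, p₂ with components (cos φ cos λ, cos φ sin λ, sin φ).
The central angle between the endpoints is δ = arccos(p₁·p₂) ≈ 2.937 rad (168.3°).
Interpolate at f = 2/9 with slerp weights a = sin((1−f)δ)/sin δ ≈ 3.716, b = sin(fδ)/sin δ ≈ 2.984.
p = a·p₁ + b·p₂ ≈ (0.838, -0.087, 0.539); φ = arcsin(p_z) ≈ 32.61°, λ = atan2(p_y, p_x) ≈ -5.93°.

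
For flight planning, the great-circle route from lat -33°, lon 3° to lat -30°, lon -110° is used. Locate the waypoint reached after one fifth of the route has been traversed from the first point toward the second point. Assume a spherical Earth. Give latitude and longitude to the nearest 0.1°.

≈ lat -42.5°, lon -16.7°

Convert each endpoint to a unit vector on the sphere (x = cos φ cos λ, y = cos φ sin λ, z = sin φ).
The central angle between the endpoints is δ = arccos(p₁·p₂) ≈ 1.582 rad (90.7°).
Interpolate at f = 1/5 with slerp weights a = sin((1−f)δ)/sin δ ≈ 0.954, b = sin(fδ)/sin δ ≈ 0.311.
p = a·p₁ + b·p₂ ≈ (0.707, -0.211, -0.675); φ = arcsin(p_z) ≈ -42.47°, λ = atan2(p_y, p_x) ≈ -16.65°.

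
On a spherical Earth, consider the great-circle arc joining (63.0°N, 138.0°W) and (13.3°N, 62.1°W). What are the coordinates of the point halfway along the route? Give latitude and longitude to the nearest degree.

Convert each endpoint to a unit vector on the sphere (x = cos φ cos λ, y = cos φ sin λ, z = sin φ).
The central angle between the endpoints is δ = arccos(p₁·p₂) ≈ 1.253 rad (71.8°).
Interpolate at f = 1/2 with slerp weights a = sin((1−f)δ)/sin δ ≈ 0.617, b = sin(fδ)/sin δ ≈ 0.617.
p = a·p₁ + b·p₂ ≈ (0.073, -0.718, 0.692); φ = arcsin(p_z) ≈ 43.78°, λ = atan2(p_y, p_x) ≈ -84.21°.

≈ (44°N, 84°W)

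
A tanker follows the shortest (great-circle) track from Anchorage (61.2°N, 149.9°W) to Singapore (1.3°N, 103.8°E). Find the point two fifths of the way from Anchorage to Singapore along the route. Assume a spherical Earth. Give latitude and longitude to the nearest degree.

Write both endpoints as unit vectors p₁, p₂ with components (cos φ cos λ, cos φ sin λ, sin φ).
The central angle between the endpoints is δ = arccos(p₁·p₂) ≈ 1.686 rad (96.6°).
Interpolate at f = 2/5 with slerp weights a = sin((1−f)δ)/sin δ ≈ 0.853, b = sin(fδ)/sin δ ≈ 0.629.
p = a·p₁ + b·p₂ ≈ (-0.506, 0.404, 0.762); φ = arcsin(p_z) ≈ 49.66°, λ = atan2(p_y, p_x) ≈ 141.36°.

≈ 50°N, 141°E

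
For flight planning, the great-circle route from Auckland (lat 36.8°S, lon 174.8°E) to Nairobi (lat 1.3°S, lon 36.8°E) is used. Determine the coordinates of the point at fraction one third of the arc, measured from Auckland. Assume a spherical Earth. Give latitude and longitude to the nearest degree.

Write both endpoints as unit vectors p₁, p₂ with components (cos φ cos λ, cos φ sin λ, sin φ).
The central angle between the endpoints is δ = arccos(p₁·p₂) ≈ 2.191 rad (125.5°).
Interpolate at f = 1/3 with slerp weights a = sin((1−f)δ)/sin δ ≈ 1.222, b = sin(fδ)/sin δ ≈ 0.820.
p = a·p₁ + b·p₂ ≈ (-0.318, 0.580, -0.750); φ = arcsin(p_z) ≈ -48.62°, λ = atan2(p_y, p_x) ≈ 118.73°.

≈ lat 49°S, lon 119°E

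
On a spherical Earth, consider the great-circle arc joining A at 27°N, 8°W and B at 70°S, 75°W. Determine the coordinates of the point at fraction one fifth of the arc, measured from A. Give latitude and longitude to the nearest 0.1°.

≈ 6.5°N, 15.0°W

Convert each endpoint to a unit vector on the sphere (x = cos φ cos λ, y = cos φ sin λ, z = sin φ).
The central angle between the endpoints is δ = arccos(p₁·p₂) ≈ 1.883 rad (107.9°).
Interpolate at f = 1/5 with slerp weights a = sin((1−f)δ)/sin δ ≈ 1.049, b = sin(fδ)/sin δ ≈ 0.387.
p = a·p₁ + b·p₂ ≈ (0.960, -0.258, 0.113); φ = arcsin(p_z) ≈ 6.48°, λ = atan2(p_y, p_x) ≈ -15.04°.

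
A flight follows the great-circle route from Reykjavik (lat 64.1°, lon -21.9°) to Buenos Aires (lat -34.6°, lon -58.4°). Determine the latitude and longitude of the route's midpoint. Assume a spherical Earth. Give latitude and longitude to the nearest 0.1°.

≈ lat 15.4°, lon -45.9°

Convert each endpoint to a unit vector on the sphere (x = cos φ cos λ, y = cos φ sin λ, z = sin φ).
The central angle between the endpoints is δ = arccos(p₁·p₂) ≈ 1.794 rad (102.8°).
Interpolate at f = 1/2 with slerp weights a = sin((1−f)δ)/sin δ ≈ 0.802, b = sin(fδ)/sin δ ≈ 0.802.
p = a·p₁ + b·p₂ ≈ (0.671, -0.693, 0.266); φ = arcsin(p_z) ≈ 15.42°, λ = atan2(p_y, p_x) ≈ -45.92°.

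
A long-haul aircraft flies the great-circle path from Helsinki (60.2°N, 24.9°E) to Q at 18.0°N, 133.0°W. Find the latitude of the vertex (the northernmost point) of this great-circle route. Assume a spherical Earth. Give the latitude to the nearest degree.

The great circle lies in the plane with unit normal n̂ = (p₁ × p₂)/|p₁ × p₂|.
Here n̂_z ≈ -0.180; the vertex latitude is φ_max = arccos|n̂_z| ≈ 79.6°.
Check via Clairaut: cos φ_max = |cos φ₁| · sin C = cos(60.2°)·sin(21.3°) ≈ 0.180, again giving ≈ 79.6°.

≈ 80°N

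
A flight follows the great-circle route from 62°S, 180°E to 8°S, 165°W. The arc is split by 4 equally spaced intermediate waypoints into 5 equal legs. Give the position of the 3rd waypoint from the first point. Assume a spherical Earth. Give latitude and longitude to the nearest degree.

Convert each endpoint to a unit vector on the sphere (x = cos φ cos λ, y = cos φ sin λ, z = sin φ).
The central angle between the endpoints is δ = arccos(p₁·p₂) ≈ 0.962 rad (55.1°).
Interpolate at f = 3/5 with slerp weights a = sin((1−f)δ)/sin δ ≈ 0.458, b = sin(fδ)/sin δ ≈ 0.665.
p = a·p₁ + b·p₂ ≈ (-0.851, -0.170, -0.497); φ = arcsin(p_z) ≈ -29.77°, λ = atan2(p_y, p_x) ≈ -168.67°.

≈ 30°S, 169°W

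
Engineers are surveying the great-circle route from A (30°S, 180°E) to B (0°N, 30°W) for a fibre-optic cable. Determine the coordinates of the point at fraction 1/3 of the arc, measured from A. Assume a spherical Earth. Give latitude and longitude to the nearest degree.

≈ (49°S, 124°W)

Convert each endpoint to a unit vector on the sphere (x = cos φ cos λ, y = cos φ sin λ, z = sin φ).
The central angle between the endpoints is δ = arccos(p₁·p₂) ≈ 2.419 rad (138.6°).
Interpolate at f = 1/3 with slerp weights a = sin((1−f)δ)/sin δ ≈ 1.511, b = sin(fδ)/sin δ ≈ 1.091.
p = a·p₁ + b·p₂ ≈ (-0.363, -0.546, -0.755); φ = arcsin(p_z) ≈ -49.05°, λ = atan2(p_y, p_x) ≈ -123.65°.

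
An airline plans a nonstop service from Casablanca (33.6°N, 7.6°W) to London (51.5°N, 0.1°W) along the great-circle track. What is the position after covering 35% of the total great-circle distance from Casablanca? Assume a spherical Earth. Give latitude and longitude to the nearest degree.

≈ (40°N, 5°W)

From cos δ = sin φ₁ sin φ₂ + cos φ₁ cos φ₂ cos Δλ, the central angle is δ ≈ 0.327 rad (18.7°).
Interpolate at f = 0.35 with slerp weights a = sin((1−f)δ)/sin δ ≈ 0.657, b = sin(fδ)/sin δ ≈ 0.356.
p = a·p₁ + b·p₂ ≈ (0.764, -0.073, 0.642); φ = arcsin(p_z) ≈ 39.92°, λ = atan2(p_y, p_x) ≈ -5.44°.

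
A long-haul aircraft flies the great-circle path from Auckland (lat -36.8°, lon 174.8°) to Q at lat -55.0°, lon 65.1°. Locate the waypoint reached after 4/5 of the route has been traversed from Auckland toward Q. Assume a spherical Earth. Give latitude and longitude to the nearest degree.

≈ lat -61°, lon 89°

Convert each endpoint to a unit vector on the sphere (x = cos φ cos λ, y = cos φ sin λ, z = sin φ).
The central angle between the endpoints is δ = arccos(p₁·p₂) ≈ 1.228 rad (70.4°).
Interpolate at f = 4/5 with slerp weights a = sin((1−f)δ)/sin δ ≈ 0.258, b = sin(fδ)/sin δ ≈ 0.883.
p = a·p₁ + b·p₂ ≈ (0.007, 0.478, -0.878); φ = arcsin(p_z) ≈ -61.42°, λ = atan2(p_y, p_x) ≈ 89.11°.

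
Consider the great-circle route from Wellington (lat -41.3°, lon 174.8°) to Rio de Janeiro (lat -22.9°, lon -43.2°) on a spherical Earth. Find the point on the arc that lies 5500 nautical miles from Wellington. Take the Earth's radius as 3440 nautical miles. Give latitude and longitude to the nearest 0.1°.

≈ lat -35.9°, lon -52.2°

Write both endpoints as unit vectors p₁, p₂ with components (cos φ cos λ, cos φ sin λ, sin φ).
The central angle between the endpoints is δ = arccos(p₁·p₂) ≈ 1.863 rad (106.8°). The total great-circle distance is δ·R ≈ 1.863 × 3440 ≈ 6410 nmi, so the target fraction is f = 5500/6410 ≈ 0.858.
Interpolate at f ≈ 0.858 with slerp weights a = sin((1−f)δ)/sin δ ≈ 0.273, b = sin(fδ)/sin δ ≈ 1.044.
p = a·p₁ + b·p₂ ≈ (0.497, -0.640, -0.587); φ = arcsin(p_z) ≈ -35.91°, λ = atan2(p_y, p_x) ≈ -52.18°.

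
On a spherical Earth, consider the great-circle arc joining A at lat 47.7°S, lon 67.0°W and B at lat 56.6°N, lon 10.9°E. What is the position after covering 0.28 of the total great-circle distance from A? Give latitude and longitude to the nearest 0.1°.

The haversine formula gives a central angle δ ≈ 2.141 rad (122.7°) between the endpoints.
Interpolate at f = 0.28 with slerp weights a = sin((1−f)δ)/sin δ ≈ 1.187, b = sin(fδ)/sin δ ≈ 0.670.
p = a·p₁ + b·p₂ ≈ (0.675, -0.666, -0.319); φ = arcsin(p_z) ≈ -18.58°, λ = atan2(p_y, p_x) ≈ -44.63°.

≈ lat 18.6°S, lon 44.6°W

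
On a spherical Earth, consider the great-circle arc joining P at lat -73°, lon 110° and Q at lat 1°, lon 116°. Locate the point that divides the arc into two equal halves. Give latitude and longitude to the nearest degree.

≈ lat -36°, lon 115°

Convert each endpoint to a unit vector on the sphere (x = cos φ cos λ, y = cos φ sin λ, z = sin φ).
The central angle between the endpoints is δ = arccos(p₁·p₂) ≈ 1.293 rad (74.1°).
Interpolate at f = 1/2 with slerp weights a = sin((1−f)δ)/sin δ ≈ 0.626, b = sin(fδ)/sin δ ≈ 0.626.
p = a·p₁ + b·p₂ ≈ (-0.337, 0.735, -0.588); φ = arcsin(p_z) ≈ -36.03°, λ = atan2(p_y, p_x) ≈ 114.64°.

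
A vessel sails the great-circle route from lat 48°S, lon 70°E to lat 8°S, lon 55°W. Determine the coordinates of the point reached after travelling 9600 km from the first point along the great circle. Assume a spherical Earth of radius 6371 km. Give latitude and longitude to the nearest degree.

From cos δ = sin φ₁ sin φ₂ + cos φ₁ cos φ₂ cos Δλ, the central angle is δ ≈ 1.851 rad (106.1°). The total great-circle distance is δ·R ≈ 1.851 × 6371 ≈ 11793 km, so the target fraction is f = 9600/11793 ≈ 0.814.
Interpolate at f ≈ 0.814 with slerp weights a = sin((1−f)δ)/sin δ ≈ 0.351, b = sin(fδ)/sin δ ≈ 1.038.
p = a·p₁ + b·p₂ ≈ (0.670, -0.622, -0.406); φ = arcsin(p_z) ≈ -23.92°, λ = atan2(p_y, p_x) ≈ -42.84°.

≈ lat 24°S, lon 43°W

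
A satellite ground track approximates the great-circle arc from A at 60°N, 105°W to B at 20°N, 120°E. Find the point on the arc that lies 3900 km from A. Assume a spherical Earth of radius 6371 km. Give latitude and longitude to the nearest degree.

≈ 67°N, 171°E

From cos δ = sin φ₁ sin φ₂ + cos φ₁ cos φ₂ cos Δλ, the central angle is δ ≈ 1.607 rad (92.1°). The total great-circle distance is δ·R ≈ 1.607 × 6371 ≈ 10237 km, so the target fraction is f = 3900/10237 ≈ 0.381.
Interpolate at f ≈ 0.381 with slerp weights a = sin((1−f)δ)/sin δ ≈ 0.839, b = sin(fδ)/sin δ ≈ 0.575.
p = a·p₁ + b·p₂ ≈ (-0.379, 0.063, 0.923); φ = arcsin(p_z) ≈ 67.42°, λ = atan2(p_y, p_x) ≈ 170.61°.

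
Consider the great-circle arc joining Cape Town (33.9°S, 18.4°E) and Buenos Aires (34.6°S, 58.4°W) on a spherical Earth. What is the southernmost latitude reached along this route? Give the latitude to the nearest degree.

The great circle lies in the plane with unit normal n̂ = (p₁ × p₂)/|p₁ × p₂|.
Here n̂_z ≈ -0.755; the vertex latitude is φ_max = arccos|n̂_z| ≈ 41.0°.

≈ 41°S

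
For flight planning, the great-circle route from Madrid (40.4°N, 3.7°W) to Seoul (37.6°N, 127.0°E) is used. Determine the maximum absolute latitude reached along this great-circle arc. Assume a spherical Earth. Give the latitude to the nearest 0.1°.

The great circle lies in the plane with unit normal n̂ = (p₁ × p₂)/|p₁ × p₂|.
Here n̂_z ≈ +0.457; the vertex latitude is φ_max = arccos|n̂_z| ≈ 62.8°.

≈ 62.8°N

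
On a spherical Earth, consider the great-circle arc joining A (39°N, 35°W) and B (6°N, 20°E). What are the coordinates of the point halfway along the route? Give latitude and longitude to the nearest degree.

≈ (25°N, 4°W)

Write both endpoints as unit vectors p₁, p₂ with components (cos φ cos λ, cos φ sin λ, sin φ).
The central angle between the endpoints is δ = arccos(p₁·p₂) ≈ 1.037 rad (59.4°).
Interpolate at f = 1/2 with slerp weights a = sin((1−f)δ)/sin δ ≈ 0.576, b = sin(fδ)/sin δ ≈ 0.576.
p = a·p₁ + b·p₂ ≈ (0.904, -0.061, 0.422); φ = arcsin(p_z) ≈ 24.99°, λ = atan2(p_y, p_x) ≈ -3.85°.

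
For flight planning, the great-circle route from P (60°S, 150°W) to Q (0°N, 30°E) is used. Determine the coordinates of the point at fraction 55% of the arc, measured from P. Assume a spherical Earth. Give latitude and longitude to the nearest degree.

From cos δ = sin φ₁ sin φ₂ + cos φ₁ cos φ₂ cos Δλ, the central angle is δ ≈ 2.094 rad (120.0°).
Interpolate at f = 0.55 with slerp weights a = sin((1−f)δ)/sin δ ≈ 0.934, b = sin(fδ)/sin δ ≈ 1.055.
p = a·p₁ + b·p₂ ≈ (0.509, 0.294, -0.809); φ = arcsin(p_z) ≈ -54.00°, λ = atan2(p_y, p_x) ≈ 30.00°.

≈ (54°S, 30°E)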